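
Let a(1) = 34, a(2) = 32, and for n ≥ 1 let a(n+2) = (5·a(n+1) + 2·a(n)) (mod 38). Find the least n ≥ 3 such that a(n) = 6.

25

Computing terms: a(1) = 34,  a(2) = 32,  a(3) = 0,  a(4) = 26,  a(5) = 16,  a(6) = 18,  a(7) = 8,  a(8) = 0,  a(9) = 16,  a(10) = 4,  a(11) = 14,  a(12) = 2,  a(13) = 0,  a(14) = 4,  a(15) = 20,  a(16) = 32,  a(17) = 10,  a(18) = 0,  a(19) = 20,  a(20) = 24,  a(21) = 8,  a(22) = 12,  a(23) = 0,  a(24) = 24,  a(25) = 6,  a(26) = 2,  a(27) = 22,  a(28) = 0,  a(29) = 6,  a(30) = 30,  a(31) = 10,  a(32) = 34,  a(33) = 0,  a(34) = 30,  a(35) = 36,  a(36) = 12,  a(37) = 18,  a(38) = 0,  a(39) = 36,  a(40) = 28,  a(41) = 22,  a(42) = 14,  a(43) = 0,  a(44) = 28,  a(45) = 26,  a(46) = 34,  a(47) = 32.
Since (a(46), a(47)) = (a(1), a(2)) = (34, 32) (two consecutive terms determine the rest), the sequence is periodic with period 45.
The value 6 first appears (with n ≥ 3) at a(25).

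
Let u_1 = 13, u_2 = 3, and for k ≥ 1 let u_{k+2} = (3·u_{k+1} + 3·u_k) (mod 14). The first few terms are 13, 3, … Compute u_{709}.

9

Computing terms: u_1 = 13,  u_2 = 3,  u_3 = 6,  u_4 = 13,  u_5 = 1,  u_6 = 0,  u_7 = 3,  u_8 = 9,  u_9 = 8,  u_{10} = 9,  u_{11} = 9,  u_{12} = 12,  u_{13} = 7,  u_{14} = 1,  u_{15} = 10,  u_{16} = 5,  u_{17} = 3,  u_{18} = 10,  u_{19} = 11,  u_{20} = 7,  u_{21} = 12,  u_{22} = 1,  u_{23} = 11,  u_{24} = 8,  u_{25} = 1,  u_{26} = 13,  u_{27} = 0,  u_{28} = 11,  u_{29} = 5,  u_{30} = 6,  u_{31} = 5,  u_{32} = 5,  u_{33} = 2,  u_{34} = 7,  u_{35} = 13,  u_{36} = 4,  u_{37} = 9,  u_{38} = 11,  u_{39} = 4,  u_{40} = 3,  u_{41} = 7,  u_{42} = 2,  u_{43} = 13,  u_{44} = 3.
The sequence repeats with period 42.
(709 - 1) mod 42 = 36, so u_{709} = u_{37} = 9.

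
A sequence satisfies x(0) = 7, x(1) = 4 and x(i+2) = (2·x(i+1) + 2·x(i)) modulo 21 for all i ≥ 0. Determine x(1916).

Computing terms: x(0) = 7, x(1) = 4, x(2) = 1, x(3) = 10, x(4) = 1, x(5) = 1, x(6) = 4, x(7) = 10, x(8) = 7, x(9) = 13, x(10) = 19, x(11) = 1, x(12) = 19, x(13) = 19, x(14) = 13, x(15) = 1, x(16) = 7, x(17) = 16, x(18) = 4, x(19) = 19, x(20) = 4, x(21) = 4, x(22) = 16, x(23) = 19, x(24) = 7, x(25) = 10, x(26) = 13, x(27) = 4, x(28) = 13, x(29) = 13, x(30) = 10, x(31) = 4, x(32) = 7, x(33) = 1, x(34) = 16, x(35) = 13, x(36) = 16, x(37) = 16, x(38) = 1, x(39) = 13, x(40) = 7, x(41) = 19, x(42) = 10, x(43) = 16, x(44) = 10, x(45) = 10, x(46) = 19, x(47) = 16, x(48) = 7, x(49) = 4.
Since (x(48), x(49)) = (x(0), x(1)) = (7, 4) (two consecutive terms determine the rest), the sequence is periodic with period 48.
So x(1916) = x(0 + ((1916-0) mod 48)) = x(44) = 10.

10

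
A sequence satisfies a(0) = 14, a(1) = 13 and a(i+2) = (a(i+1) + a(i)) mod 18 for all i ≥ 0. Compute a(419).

We have a(0) = 14,  a(1) = 13,  a(2) = 9,  a(3) = 4,  a(4) = 13,  a(5) = 17,  a(6) = 12,  a(7) = 11,  a(8) = 5,  a(9) = 16,  a(10) = 3,  a(11) = 1,  a(12) = 4,  a(13) = 5,  a(14) = 9,  a(15) = 14,  a(16) = 5,  a(17) = 1,  a(18) = 6,  a(19) = 7,  a(20) = 13,  a(21) = 2,  a(22) = 15,  a(23) = 17,  a(24) = 14,  a(25) = 13.
The sequence repeats with period 24.
So a(419) = a(0 + ((419-0) mod 24)) = a(11) = 1.

1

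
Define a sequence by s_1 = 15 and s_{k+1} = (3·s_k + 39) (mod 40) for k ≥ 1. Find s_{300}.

Listing terms: s_1 = 15,  s_2 = 4,  s_3 = 11,  s_4 = 32,  s_5 = 15.
The sequence repeats with period 4.
(300 - 1) mod 4 = 3, so s_{300} = s_4 = 32.

32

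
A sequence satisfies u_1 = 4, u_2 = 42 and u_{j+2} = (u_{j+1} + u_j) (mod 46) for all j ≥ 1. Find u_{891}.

0

We have u_1 = 4; u_2 = 42; u_3 = 0; u_4 = 42; u_5 = 42; u_6 = 38; u_7 = 34; u_8 = 26; u_9 = 14; u_{10} = 40; u_{11} = 8; u_{12} = 2; u_{13} = 10; u_{14} = 12; u_{15} = 22; u_{16} = 34; u_{17} = 10; u_{18} = 44; u_{19} = 8; u_{20} = 6; u_{21} = 14; u_{22} = 20; u_{23} = 34; u_{24} = 8; u_{25} = 42; u_{26} = 4; u_{27} = 0; u_{28} = 4; u_{29} = 4; u_{30} = 8; u_{31} = 12; u_{32} = 20; u_{33} = 32; u_{34} = 6; u_{35} = 38; u_{36} = 44; u_{37} = 36; u_{38} = 34; u_{39} = 24; u_{40} = 12; u_{41} = 36; u_{42} = 2; u_{43} = 38; u_{44} = 40; u_{45} = 32; u_{46} = 26; u_{47} = 12; u_{48} = 38; u_{49} = 4; u_{50} = 42.
The sequence repeats with period 48.
So u_{891} = u_{1 + ((891-1) mod 48)} = u_{27} = 0.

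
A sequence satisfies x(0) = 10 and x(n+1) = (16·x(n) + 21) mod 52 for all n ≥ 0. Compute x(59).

5

x(0) = 10; x(1) = 25; x(2) = 5; x(3) = 49; x(4) = 25.
Since x(4) = x(1) = 25, the sequence is eventually periodic: after a pre-period of length 1 it cycles with period 3.
For n ≥ 1, x(n) depends only on (n - 1) mod 3. (59 - 1) mod 3 = 1, so x(59) = x(2) = 5.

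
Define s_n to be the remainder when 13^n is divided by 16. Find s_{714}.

9

s_0 = 1, s_1 = 13, s_2 = 9, s_3 = 5, s_4 = 1.
The sequence repeats with period 4.
So s_{714} = s_{0 + ((714-0) mod 4)} = s_2 = 9.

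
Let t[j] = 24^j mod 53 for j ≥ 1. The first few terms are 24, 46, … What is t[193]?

15

Computing terms: t[1] = 24,  t[2] = 46,  t[3] = 44,  t[4] = 49,  t[5] = 10,  t[6] = 28,  t[7] = 36,  t[8] = 16,  t[9] = 13,  t[10] = 47,  t[11] = 15,  t[12] = 42,  t[13] = 1,  t[14] = 24.
Since t[14] = t[1] = 24, the sequence is periodic with period 13.
(193 - 1) mod 13 = 10, so t[193] = t[11] = 15.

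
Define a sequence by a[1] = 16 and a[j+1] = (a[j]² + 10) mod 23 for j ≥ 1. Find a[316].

Listing terms: a[1] = 16, a[2] = 13, a[3] = 18, a[4] = 12, a[5] = 16.
Since a[5] = a[1] = 16, the sequence is periodic with period 4.
So a[316] = a[1 + ((316-1) mod 4)] = a[4] = 12.

12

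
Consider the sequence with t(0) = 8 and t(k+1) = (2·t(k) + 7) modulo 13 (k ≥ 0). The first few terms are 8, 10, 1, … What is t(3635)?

7

Listing terms: t(0) = 8,  t(1) = 10,  t(2) = 1,  t(3) = 9,  t(4) = 12,  t(5) = 5,  t(6) = 4,  t(7) = 2,  t(8) = 11,  t(9) = 3,  t(10) = 0,  t(11) = 7,  t(12) = 8.
The sequence repeats with period 12.
So t(3635) = t(0 + ((3635-0) mod 12)) = t(11) = 7.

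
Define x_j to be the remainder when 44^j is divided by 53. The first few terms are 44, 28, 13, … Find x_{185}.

13

We have x_1 = 44, x_2 = 28, x_3 = 13, x_4 = 42, x_5 = 46, x_6 = 10, x_7 = 16, x_8 = 15, x_9 = 24, x_{10} = 49, x_{11} = 36, x_{12} = 47, x_{13} = 1, x_{14} = 44.
The sequence repeats with period 13.
(185 - 1) mod 13 = 2, so x_{185} = x_3 = 13.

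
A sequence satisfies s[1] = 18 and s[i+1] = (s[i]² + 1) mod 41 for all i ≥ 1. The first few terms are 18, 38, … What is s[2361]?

Listing terms: s[1] = 18; s[2] = 38; s[3] = 10; s[4] = 19; s[5] = 34; s[6] = 9; s[7] = 0; s[8] = 1; s[9] = 2; s[10] = 5; s[11] = 26; s[12] = 21; s[13] = 32; s[14] = 0.
Since s[14] = s[7] = 0, the sequence is eventually periodic: after a pre-period of length 6 it cycles with period 7.
For i ≥ 7, s[i] depends only on (i - 7) mod 7. (2361 - 7) mod 7 = 2, so s[2361] = s[9] = 2.

2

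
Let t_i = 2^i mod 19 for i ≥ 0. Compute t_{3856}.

16

Computing terms: t_0 = 1,  t_1 = 2,  t_2 = 4,  t_3 = 8,  t_4 = 16,  t_5 = 13,  t_6 = 7,  t_7 = 14,  t_8 = 9,  t_9 = 18,  t_{10} = 17,  t_{11} = 15,  t_{12} = 11,  t_{13} = 3,  t_{14} = 6,  t_{15} = 12,  t_{16} = 5,  t_{17} = 10,  t_{18} = 1.
Since t_{18} = t_0 = 1, the sequence is periodic with period 18.
(3856 - 0) mod 18 = 4, so t_{3856} = t_4 = 16.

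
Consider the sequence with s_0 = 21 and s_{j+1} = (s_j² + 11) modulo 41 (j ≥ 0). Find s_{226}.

10

Listing terms: s_0 = 21, s_1 = 1, s_2 = 12, s_3 = 32, s_4 = 10, s_5 = 29, s_6 = 32.
Since s_6 = s_3 = 32, the sequence is eventually periodic: after a pre-period of length 3 it cycles with period 3.
For j ≥ 3, s_j depends only on (j - 3) mod 3. (226 - 3) mod 3 = 1, so s_{226} = s_4 = 10.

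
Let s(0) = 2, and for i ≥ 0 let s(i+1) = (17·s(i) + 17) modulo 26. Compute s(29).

19

Listing terms: s(0) = 2, s(1) = 25, s(2) = 0, s(3) = 17, s(4) = 20, s(5) = 19, s(6) = 2.
Since s(6) = s(0) = 2, the sequence is periodic with period 6.
(29 - 0) mod 6 = 5, so s(29) = s(5) = 19.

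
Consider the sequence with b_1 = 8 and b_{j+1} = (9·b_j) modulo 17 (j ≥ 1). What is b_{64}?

16

b_1 = 8, b_2 = 4, b_3 = 2, b_4 = 1, b_5 = 9, b_6 = 13, b_7 = 15, b_8 = 16, b_9 = 8.
Since b_9 = b_1 = 8, the sequence is periodic with period 8.
So b_{64} = b_{1 + ((64-1) mod 8)} = b_8 = 16.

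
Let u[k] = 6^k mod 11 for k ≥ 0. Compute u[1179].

2

u[0] = 1, u[1] = 6, u[2] = 3, u[3] = 7, u[4] = 9, u[5] = 10, u[6] = 5, u[7] = 8, u[8] = 4, u[9] = 2, u[10] = 1.
The sequence repeats with period 10.
(1179 - 0) mod 10 = 9, so u[1179] = u[9] = 2.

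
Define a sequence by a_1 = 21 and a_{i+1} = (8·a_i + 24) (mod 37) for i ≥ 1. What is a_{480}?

32

Listing terms: a_1 = 21, a_2 = 7, a_3 = 6, a_4 = 35, a_5 = 8, a_6 = 14, a_7 = 25, a_8 = 2, a_9 = 3, a_{10} = 11, a_{11} = 1, a_{12} = 32, a_{13} = 21.
Since a_{13} = a_1 = 21, the sequence is periodic with period 12.
So a_{480} = a_{1 + ((480-1) mod 12)} = a_{12} = 32.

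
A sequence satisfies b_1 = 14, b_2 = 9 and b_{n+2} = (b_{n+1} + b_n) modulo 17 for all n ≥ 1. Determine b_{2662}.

Computing terms: b_1 = 14; b_2 = 9; b_3 = 6; b_4 = 15; b_5 = 4; b_6 = 2; b_7 = 6; b_8 = 8; b_9 = 14; b_{10} = 5; b_{11} = 2; b_{12} = 7; b_{13} = 9; b_{14} = 16; b_{15} = 8; b_{16} = 7; b_{17} = 15; b_{18} = 5; b_{19} = 3; b_{20} = 8; b_{21} = 11; b_{22} = 2; b_{23} = 13; b_{24} = 15; b_{25} = 11; b_{26} = 9; b_{27} = 3; b_{28} = 12; b_{29} = 15; b_{30} = 10; b_{31} = 8; b_{32} = 1; b_{33} = 9; b_{34} = 10; b_{35} = 2; b_{36} = 12; b_{37} = 14; b_{38} = 9.
Since (b_{37}, b_{38}) = (b_1, b_2) = (14, 9) (two consecutive terms determine the rest), the sequence is periodic with period 36.
So b_{2662} = b_{1 + ((2662-1) mod 36)} = b_{34} = 10.

10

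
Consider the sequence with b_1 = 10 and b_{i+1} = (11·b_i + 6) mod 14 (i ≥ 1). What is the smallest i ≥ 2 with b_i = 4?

Computing terms: b_1 = 10,  b_2 = 4,  b_3 = 8,  b_4 = 10.
The sequence repeats with period 3.
The value 4 first appears (with i ≥ 2) at b_2.

2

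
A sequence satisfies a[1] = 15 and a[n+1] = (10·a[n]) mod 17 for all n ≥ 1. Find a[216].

We have a[1] = 15,  a[2] = 14,  a[3] = 4,  a[4] = 6,  a[5] = 9,  a[6] = 5,  a[7] = 16,  a[8] = 7,  a[9] = 2,  a[10] = 3,  a[11] = 13,  a[12] = 11,  a[13] = 8,  a[14] = 12,  a[15] = 1,  a[16] = 10,  a[17] = 15.
Since a[17] = a[1] = 15, the sequence is periodic with period 16.
So a[216] = a[1 + ((216-1) mod 16)] = a[8] = 7.

7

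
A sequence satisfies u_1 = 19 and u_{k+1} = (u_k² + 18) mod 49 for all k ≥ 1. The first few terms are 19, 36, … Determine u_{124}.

Computing terms: u_1 = 19,  u_2 = 36,  u_3 = 40,  u_4 = 1,  u_5 = 19.
The sequence repeats with period 4.
So u_{124} = u_{1 + ((124-1) mod 4)} = u_4 = 1.

1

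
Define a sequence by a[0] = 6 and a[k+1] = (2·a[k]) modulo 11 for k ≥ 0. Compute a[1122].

Listing terms: a[0] = 6; a[1] = 1; a[2] = 2; a[3] = 4; a[4] = 8; a[5] = 5; a[6] = 10; a[7] = 9; a[8] = 7; a[9] = 3; a[10] = 6.
Since a[10] = a[0] = 6, the sequence is periodic with period 10.
So a[1122] = a[0 + ((1122-0) mod 10)] = a[2] = 2.

2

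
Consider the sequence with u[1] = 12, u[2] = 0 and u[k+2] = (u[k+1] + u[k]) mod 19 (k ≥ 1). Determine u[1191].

u[1] = 12, u[2] = 0, u[3] = 12, u[4] = 12, u[5] = 5, u[6] = 17, u[7] = 3, u[8] = 1, u[9] = 4, u[10] = 5, u[11] = 9, u[12] = 14, u[13] = 4, u[14] = 18, u[15] = 3, u[16] = 2, u[17] = 5, u[18] = 7, u[19] = 12, u[20] = 0.
The sequence repeats with period 18.
So u[1191] = u[1 + ((1191-1) mod 18)] = u[3] = 12.

12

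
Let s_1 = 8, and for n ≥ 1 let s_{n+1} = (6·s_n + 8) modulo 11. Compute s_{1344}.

s_1 = 8; s_2 = 1; s_3 = 3; s_4 = 4; s_5 = 10; s_6 = 2; s_7 = 9; s_8 = 7; s_9 = 6; s_{10} = 0; s_{11} = 8.
Since s_{11} = s_1 = 8, the sequence is periodic with period 10.
So s_{1344} = s_{1 + ((1344-1) mod 10)} = s_4 = 4.

4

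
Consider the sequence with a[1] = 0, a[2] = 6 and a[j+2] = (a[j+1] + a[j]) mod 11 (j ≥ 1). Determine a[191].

Listing terms: a[1] = 0,  a[2] = 6,  a[3] = 6,  a[4] = 1,  a[5] = 7,  a[6] = 8,  a[7] = 4,  a[8] = 1,  a[9] = 5,  a[10] = 6,  a[11] = 0,  a[12] = 6.
Since (a[11], a[12]) = (a[1], a[2]) = (0, 6) (two consecutive terms determine the rest), the sequence is periodic with period 10.
So a[191] = a[1 + ((191-1) mod 10)] = a[1] = 0.

0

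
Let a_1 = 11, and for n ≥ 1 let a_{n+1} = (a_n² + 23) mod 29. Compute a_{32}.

19

We have a_1 = 11, a_2 = 28, a_3 = 24, a_4 = 19, a_5 = 7, a_6 = 14, a_7 = 16, a_8 = 18, a_9 = 28.
Since a_9 = a_2 = 28, the sequence is eventually periodic: after a pre-period of length 1 it cycles with period 7.
For n ≥ 2, a_n depends only on (n - 2) mod 7. (32 - 2) mod 7 = 2, so a_{32} = a_4 = 19.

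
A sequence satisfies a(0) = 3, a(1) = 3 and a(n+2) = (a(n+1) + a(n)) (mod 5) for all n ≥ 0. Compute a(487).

We have a(0) = 3; a(1) = 3; a(2) = 1; a(3) = 4; a(4) = 0; a(5) = 4; a(6) = 4; a(7) = 3; a(8) = 2; a(9) = 0; a(10) = 2; a(11) = 2; a(12) = 4; a(13) = 1; a(14) = 0; a(15) = 1; a(16) = 1; a(17) = 2; a(18) = 3; a(19) = 0; a(20) = 3; a(21) = 3.
Since (a(20), a(21)) = (a(0), a(1)) = (3, 3) (two consecutive terms determine the rest), the sequence is periodic with period 20.
(487 - 0) mod 20 = 7, so a(487) = a(7) = 3.

3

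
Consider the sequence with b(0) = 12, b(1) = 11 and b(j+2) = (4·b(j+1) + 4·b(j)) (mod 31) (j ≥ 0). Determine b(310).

We have b(0) = 12, b(1) = 11, b(2) = 30, b(3) = 9, b(4) = 1, b(5) = 9, b(6) = 9, b(7) = 10, b(8) = 14, b(9) = 3, b(10) = 6, b(11) = 5, b(12) = 13, b(13) = 10, b(14) = 30, b(15) = 5, b(16) = 16, b(17) = 22, b(18) = 28, b(19) = 14, b(20) = 13, b(21) = 15, b(22) = 19, b(23) = 12, b(24) = 0, b(25) = 17, b(26) = 6, b(27) = 30, b(28) = 20, b(29) = 14, b(30) = 12, b(31) = 11.
Since (b(30), b(31)) = (b(0), b(1)) = (12, 11) (two consecutive terms determine the rest), the sequence is periodic with period 30.
So b(310) = b(0 + ((310-0) mod 30)) = b(10) = 6.

6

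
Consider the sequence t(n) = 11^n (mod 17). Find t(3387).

12

Computing terms: t(1) = 11; t(2) = 2; t(3) = 5; t(4) = 4; t(5) = 10; t(6) = 8; t(7) = 3; t(8) = 16; t(9) = 6; t(10) = 15; t(11) = 12; t(12) = 13; t(13) = 7; t(14) = 9; t(15) = 14; t(16) = 1; t(17) = 11.
The sequence repeats with period 16.
(3387 - 1) mod 16 = 10, so t(3387) = t(11) = 12.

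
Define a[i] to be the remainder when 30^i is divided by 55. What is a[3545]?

We have a[1] = 30,  a[2] = 20,  a[3] = 50,  a[4] = 15,  a[5] = 10,  a[6] = 25,  a[7] = 35,  a[8] = 5,  a[9] = 40,  a[10] = 45,  a[11] = 30.
Since a[11] = a[1] = 30, the sequence is periodic with period 10.
(3545 - 1) mod 10 = 4, so a[3545] = a[5] = 10.

10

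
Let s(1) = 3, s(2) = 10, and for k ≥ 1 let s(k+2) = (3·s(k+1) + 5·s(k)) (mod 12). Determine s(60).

Computing terms: s(1) = 3,  s(2) = 10,  s(3) = 9,  s(4) = 5,  s(5) = 0,  s(6) = 1,  s(7) = 3,  s(8) = 2,  s(9) = 9,  s(10) = 1,  s(11) = 0,  s(12) = 5,  s(13) = 3,  s(14) = 10.
The sequence repeats with period 12.
So s(60) = s(1 + ((60-1) mod 12)) = s(12) = 5.

5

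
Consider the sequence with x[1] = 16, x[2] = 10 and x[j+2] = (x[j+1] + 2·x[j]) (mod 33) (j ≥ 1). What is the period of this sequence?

30

x[1] = 16, x[2] = 10, x[3] = 9, x[4] = 29, x[5] = 14, x[6] = 6, x[7] = 1, x[8] = 13, x[9] = 15, x[10] = 8, x[11] = 5, x[12] = 21, x[13] = 31, x[14] = 7, x[15] = 3, x[16] = 17, x[17] = 23, x[18] = 24, x[19] = 4, x[20] = 19, x[21] = 27, x[22] = 32, x[23] = 20, x[24] = 18, x[25] = 25, x[26] = 28, x[27] = 12, x[28] = 2, x[29] = 26, x[30] = 30, x[31] = 16, x[32] = 10.
The sequence repeats with period 30.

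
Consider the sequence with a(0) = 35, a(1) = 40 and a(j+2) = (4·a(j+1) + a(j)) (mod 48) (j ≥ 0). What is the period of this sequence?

a(0) = 35,  a(1) = 40,  a(2) = 3,  a(3) = 4,  a(4) = 19,  a(5) = 32,  a(6) = 3,  a(7) = 44,  a(8) = 35,  a(9) = 40.
The sequence repeats with period 8.

8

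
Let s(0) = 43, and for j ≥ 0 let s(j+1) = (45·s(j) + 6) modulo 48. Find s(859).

33

s(0) = 43, s(1) = 21, s(2) = 39, s(3) = 33, s(4) = 3, s(5) = 45, s(6) = 15, s(7) = 9, s(8) = 27, s(9) = 21.
Since s(9) = s(1) = 21, the sequence is eventually periodic: after a pre-period of length 1 it cycles with period 8.
For j ≥ 1, s(j) depends only on (j - 1) mod 8. (859 - 1) mod 8 = 2, so s(859) = s(3) = 33.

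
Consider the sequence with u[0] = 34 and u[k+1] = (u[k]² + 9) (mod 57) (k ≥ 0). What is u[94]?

Computing terms: u[0] = 34, u[1] = 25, u[2] = 7, u[3] = 1, u[4] = 10, u[5] = 52, u[6] = 34.
Since u[6] = u[0] = 34, the sequence is periodic with period 6.
(94 - 0) mod 6 = 4, so u[94] = u[4] = 10.

10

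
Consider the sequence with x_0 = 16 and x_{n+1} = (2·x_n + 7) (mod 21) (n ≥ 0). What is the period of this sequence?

We have x_0 = 16; x_1 = 18; x_2 = 1; x_3 = 9; x_4 = 4; x_5 = 15; x_6 = 16.
Since x_6 = x_0 = 16, the sequence is periodic with period 6.

6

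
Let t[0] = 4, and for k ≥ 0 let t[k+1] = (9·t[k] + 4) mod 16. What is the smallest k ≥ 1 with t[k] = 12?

Computing terms: t[0] = 4,  t[1] = 8,  t[2] = 12,  t[3] = 0,  t[4] = 4.
Since t[4] = t[0] = 4, the sequence is periodic with period 4.
The value 12 first appears (with k ≥ 1) at t[2].

2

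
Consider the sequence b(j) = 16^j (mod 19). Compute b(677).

9

Computing terms: b(1) = 16, b(2) = 9, b(3) = 11, b(4) = 5, b(5) = 4, b(6) = 7, b(7) = 17, b(8) = 6, b(9) = 1, b(10) = 16.
Since b(10) = b(1) = 16, the sequence is periodic with period 9.
(677 - 1) mod 9 = 1, so b(677) = b(2) = 9.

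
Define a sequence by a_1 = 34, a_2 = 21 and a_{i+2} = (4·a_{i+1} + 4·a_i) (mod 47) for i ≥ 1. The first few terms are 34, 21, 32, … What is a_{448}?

6

Computing terms: a_1 = 34, a_2 = 21, a_3 = 32, a_4 = 24, a_5 = 36, a_6 = 5, a_7 = 23, a_8 = 18, a_9 = 23, a_{10} = 23, a_{11} = 43, a_{12} = 29, a_{13} = 6, a_{14} = 46, a_{15} = 20, a_{16} = 29, a_{17} = 8, a_{18} = 7, a_{19} = 13, a_{20} = 33, a_{21} = 43, a_{22} = 22, a_{23} = 25, a_{24} = 0, a_{25} = 6, a_{26} = 24, a_{27} = 26, a_{28} = 12, a_{29} = 11, a_{30} = 45, a_{31} = 36, a_{32} = 42, a_{33} = 30, a_{34} = 6, a_{35} = 3, a_{36} = 36, a_{37} = 15, a_{38} = 16, a_{39} = 30, a_{40} = 43, a_{41} = 10, a_{42} = 24, a_{43} = 42, a_{44} = 29, a_{45} = 2, a_{46} = 30, a_{47} = 34, a_{48} = 21.
Since (a_{47}, a_{48}) = (a_1, a_2) = (34, 21) (two consecutive terms determine the rest), the sequence is periodic with period 46.
(448 - 1) mod 46 = 33, so a_{448} = a_{34} = 6.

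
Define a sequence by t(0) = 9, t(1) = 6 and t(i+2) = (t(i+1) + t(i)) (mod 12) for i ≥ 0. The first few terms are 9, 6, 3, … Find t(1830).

We have t(0) = 9, t(1) = 6, t(2) = 3, t(3) = 9, t(4) = 0, t(5) = 9, t(6) = 9, t(7) = 6.
Since (t(6), t(7)) = (t(0), t(1)) = (9, 6) (two consecutive terms determine the rest), the sequence is periodic with period 6.
(1830 - 0) mod 6 = 0, so t(1830) = t(0) = 9.

9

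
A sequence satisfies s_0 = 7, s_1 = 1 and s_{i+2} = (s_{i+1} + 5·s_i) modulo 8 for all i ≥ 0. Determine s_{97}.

s_0 = 7; s_1 = 1; s_2 = 4; s_3 = 1; s_4 = 5; s_5 = 2; s_6 = 3; s_7 = 5; s_8 = 4; s_9 = 5; s_{10} = 1; s_{11} = 2; s_{12} = 7; s_{13} = 1.
The sequence repeats with period 12.
(97 - 0) mod 12 = 1, so s_{97} = s_1 = 1.

1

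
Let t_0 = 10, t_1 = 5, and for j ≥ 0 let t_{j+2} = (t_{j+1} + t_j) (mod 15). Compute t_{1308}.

t_0 = 10,  t_1 = 5,  t_2 = 0,  t_3 = 5,  t_4 = 5,  t_5 = 10,  t_6 = 0,  t_7 = 10,  t_8 = 10,  t_9 = 5.
The sequence repeats with period 8.
So t_{1308} = t_{0 + ((1308-0) mod 8)} = t_4 = 5.

5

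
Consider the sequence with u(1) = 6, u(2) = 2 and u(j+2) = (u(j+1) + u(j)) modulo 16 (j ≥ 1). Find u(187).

14

We have u(1) = 6,  u(2) = 2,  u(3) = 8,  u(4) = 10,  u(5) = 2,  u(6) = 12,  u(7) = 14,  u(8) = 10,  u(9) = 8,  u(10) = 2,  u(11) = 10,  u(12) = 12,  u(13) = 6,  u(14) = 2.
The sequence repeats with period 12.
(187 - 1) mod 12 = 6, so u(187) = u(7) = 14.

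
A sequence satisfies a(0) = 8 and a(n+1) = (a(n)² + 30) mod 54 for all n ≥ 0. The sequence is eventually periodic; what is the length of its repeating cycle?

6

We have a(0) = 8,  a(1) = 40,  a(2) = 10,  a(3) = 22,  a(4) = 28,  a(5) = 4,  a(6) = 46,  a(7) = 40.
Since a(7) = a(1) = 40, the sequence is eventually periodic: after a pre-period of length 1 it cycles with period 6.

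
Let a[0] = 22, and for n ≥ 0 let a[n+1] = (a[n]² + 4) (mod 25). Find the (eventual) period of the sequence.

Computing terms: a[0] = 22,  a[1] = 13,  a[2] = 23,  a[3] = 8,  a[4] = 18,  a[5] = 3,  a[6] = 13.
Since a[6] = a[1] = 13, the sequence is eventually periodic: after a pre-period of length 1 it cycles with period 5.

5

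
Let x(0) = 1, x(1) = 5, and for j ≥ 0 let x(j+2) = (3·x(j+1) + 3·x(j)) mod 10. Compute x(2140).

1

Listing terms: x(0) = 1; x(1) = 5; x(2) = 8; x(3) = 9; x(4) = 1; x(5) = 0; x(6) = 3; x(7) = 9; x(8) = 6; x(9) = 5; x(10) = 3; x(11) = 4; x(12) = 1; x(13) = 5.
Since (x(12), x(13)) = (x(0), x(1)) = (1, 5) (two consecutive terms determine the rest), the sequence is periodic with period 12.
So x(2140) = x(0 + ((2140-0) mod 12)) = x(4) = 1.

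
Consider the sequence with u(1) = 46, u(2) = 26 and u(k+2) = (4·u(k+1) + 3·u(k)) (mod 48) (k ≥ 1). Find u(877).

Listing terms: u(1) = 46, u(2) = 26, u(3) = 2, u(4) = 38, u(5) = 14, u(6) = 26, u(7) = 2.
Since (u(6), u(7)) = (u(2), u(3)) = (26, 2) (two consecutive terms determine the rest), the sequence is eventually periodic: after a pre-period of length 1 it cycles with period 4.
For k ≥ 2, u(k) depends only on (k - 2) mod 4. (877 - 2) mod 4 = 3, so u(877) = u(5) = 14.

14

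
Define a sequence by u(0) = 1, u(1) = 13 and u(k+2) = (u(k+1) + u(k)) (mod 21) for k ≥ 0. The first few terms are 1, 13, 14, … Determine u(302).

10

Computing terms: u(0) = 1; u(1) = 13; u(2) = 14; u(3) = 6; u(4) = 20; u(5) = 5; u(6) = 4; u(7) = 9; u(8) = 13; u(9) = 1; u(10) = 14; u(11) = 15; u(12) = 8; u(13) = 2; u(14) = 10; u(15) = 12; u(16) = 1; u(17) = 13.
Since (u(16), u(17)) = (u(0), u(1)) = (1, 13) (two consecutive terms determine the rest), the sequence is periodic with period 16.
So u(302) = u(0 + ((302-0) mod 16)) = u(14) = 10.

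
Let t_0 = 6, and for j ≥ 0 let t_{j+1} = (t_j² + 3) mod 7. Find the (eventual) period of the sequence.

3

t_0 = 6, t_1 = 4, t_2 = 5, t_3 = 0, t_4 = 3, t_5 = 5.
Since t_5 = t_2 = 5, the sequence is eventually periodic: after a pre-period of length 2 it cycles with period 3.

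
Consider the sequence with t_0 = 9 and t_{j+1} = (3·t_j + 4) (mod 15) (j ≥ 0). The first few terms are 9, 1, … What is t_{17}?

Computing terms: t_0 = 9,  t_1 = 1,  t_2 = 7,  t_3 = 10,  t_4 = 4,  t_5 = 1.
Since t_5 = t_1 = 1, the sequence is eventually periodic: after a pre-period of length 1 it cycles with period 4.
For j ≥ 1, t_j depends only on (j - 1) mod 4. (17 - 1) mod 4 = 0, so t_{17} = t_1 = 1.

1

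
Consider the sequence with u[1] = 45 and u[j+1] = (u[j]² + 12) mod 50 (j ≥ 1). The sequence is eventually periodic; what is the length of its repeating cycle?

u[1] = 45, u[2] = 37, u[3] = 31, u[4] = 23, u[5] = 41, u[6] = 43, u[7] = 11, u[8] = 33, u[9] = 1, u[10] = 13, u[11] = 31.
Since u[11] = u[3] = 31, the sequence is eventually periodic: after a pre-period of length 2 it cycles with period 8.

8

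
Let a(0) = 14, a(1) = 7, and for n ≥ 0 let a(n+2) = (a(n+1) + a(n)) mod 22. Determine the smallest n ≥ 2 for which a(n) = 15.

19

Computing terms: a(0) = 14,  a(1) = 7,  a(2) = 21,  a(3) = 6,  a(4) = 5,  a(5) = 11,  a(6) = 16,  a(7) = 5,  a(8) = 21,  a(9) = 4,  a(10) = 3,  a(11) = 7,  a(12) = 10,  a(13) = 17,  a(14) = 5,  a(15) = 0,  a(16) = 5,  a(17) = 5,  a(18) = 10,  a(19) = 15,  a(20) = 3,  a(21) = 18,  a(22) = 21,  a(23) = 17,  a(24) = 16,  a(25) = 11,  a(26) = 5,  a(27) = 16,  a(28) = 21,  a(29) = 15,  a(30) = 14,  a(31) = 7.
Since (a(30), a(31)) = (a(0), a(1)) = (14, 7) (two consecutive terms determine the rest), the sequence is periodic with period 30.
The value 15 first appears (with n ≥ 2) at a(19).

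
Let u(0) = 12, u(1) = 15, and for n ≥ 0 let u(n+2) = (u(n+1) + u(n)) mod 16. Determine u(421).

7

Computing terms: u(0) = 12; u(1) = 15; u(2) = 11; u(3) = 10; u(4) = 5; u(5) = 15; u(6) = 4; u(7) = 3; u(8) = 7; u(9) = 10; u(10) = 1; u(11) = 11; u(12) = 12; u(13) = 7; u(14) = 3; u(15) = 10; u(16) = 13; u(17) = 7; u(18) = 4; u(19) = 11; u(20) = 15; u(21) = 10; u(22) = 9; u(23) = 3; u(24) = 12; u(25) = 15.
Since (u(24), u(25)) = (u(0), u(1)) = (12, 15) (two consecutive terms determine the rest), the sequence is periodic with period 24.
So u(421) = u(0 + ((421-0) mod 24)) = u(13) = 7.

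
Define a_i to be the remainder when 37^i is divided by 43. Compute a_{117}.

Listing terms: a_0 = 1,  a_1 = 37,  a_2 = 36,  a_3 = 42,  a_4 = 6,  a_5 = 7,  a_6 = 1.
The sequence repeats with period 6.
So a_{117} = a_{0 + ((117-0) mod 6)} = a_3 = 42.

42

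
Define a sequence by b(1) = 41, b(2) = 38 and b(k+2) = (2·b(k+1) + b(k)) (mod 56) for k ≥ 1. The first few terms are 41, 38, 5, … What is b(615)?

Computing terms: b(1) = 41, b(2) = 38, b(3) = 5, b(4) = 48, b(5) = 45, b(6) = 26, b(7) = 41, b(8) = 52, b(9) = 33, b(10) = 6, b(11) = 45, b(12) = 40, b(13) = 13, b(14) = 10, b(15) = 33, b(16) = 20, b(17) = 17, b(18) = 54, b(19) = 13, b(20) = 24, b(21) = 5, b(22) = 34, b(23) = 17, b(24) = 12, b(25) = 41, b(26) = 38.
The sequence repeats with period 24.
(615 - 1) mod 24 = 14, so b(615) = b(15) = 33.

33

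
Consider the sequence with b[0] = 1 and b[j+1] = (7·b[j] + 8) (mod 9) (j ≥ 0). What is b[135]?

1

Computing terms: b[0] = 1,  b[1] = 6,  b[2] = 5,  b[3] = 7,  b[4] = 3,  b[5] = 2,  b[6] = 4,  b[7] = 0,  b[8] = 8,  b[9] = 1.
Since b[9] = b[0] = 1, the sequence is periodic with period 9.
So b[135] = b[0 + ((135-0) mod 9)] = b[0] = 1.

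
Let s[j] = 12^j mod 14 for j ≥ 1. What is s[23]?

10

s[1] = 12; s[2] = 4; s[3] = 6; s[4] = 2; s[5] = 10; s[6] = 8; s[7] = 12.
The sequence repeats with period 6.
(23 - 1) mod 6 = 4, so s[23] = s[5] = 10.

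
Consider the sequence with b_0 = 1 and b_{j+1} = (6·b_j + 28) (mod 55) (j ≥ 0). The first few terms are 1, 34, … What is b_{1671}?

34

Computing terms: b_0 = 1; b_1 = 34; b_2 = 12; b_3 = 45; b_4 = 23; b_5 = 1.
The sequence repeats with period 5.
So b_{1671} = b_{0 + ((1671-0) mod 5)} = b_1 = 34.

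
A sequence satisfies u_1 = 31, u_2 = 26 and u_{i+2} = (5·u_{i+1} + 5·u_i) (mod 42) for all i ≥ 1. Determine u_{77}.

u_1 = 31, u_2 = 26, u_3 = 33, u_4 = 1, u_5 = 2, u_6 = 15, u_7 = 1, u_8 = 38, u_9 = 27, u_{10} = 31, u_{11} = 38, u_{12} = 9, u_{13} = 25, u_{14} = 2, u_{15} = 9, u_{16} = 13, u_{17} = 26, u_{18} = 27, u_{19} = 13, u_{20} = 32, u_{21} = 15, u_{22} = 25, u_{23} = 32, u_{24} = 33, u_{25} = 31, u_{26} = 26.
The sequence repeats with period 24.
(77 - 1) mod 24 = 4, so u_{77} = u_5 = 2.

2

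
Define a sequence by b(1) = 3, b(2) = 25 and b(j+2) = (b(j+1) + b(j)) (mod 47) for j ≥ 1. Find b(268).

b(1) = 3,  b(2) = 25,  b(3) = 28,  b(4) = 6,  b(5) = 34,  b(6) = 40,  b(7) = 27,  b(8) = 20,  b(9) = 0,  b(10) = 20,  b(11) = 20,  b(12) = 40,  b(13) = 13,  b(14) = 6,  b(15) = 19,  b(16) = 25,  b(17) = 44,  b(18) = 22,  b(19) = 19,  b(20) = 41,  b(21) = 13,  b(22) = 7,  b(23) = 20,  b(24) = 27,  b(25) = 0,  b(26) = 27,  b(27) = 27,  b(28) = 7,  b(29) = 34,  b(30) = 41,  b(31) = 28,  b(32) = 22,  b(33) = 3,  b(34) = 25.
Since (b(33), b(34)) = (b(1), b(2)) = (3, 25) (two consecutive terms determine the rest), the sequence is periodic with period 32.
So b(268) = b(1 + ((268-1) mod 32)) = b(12) = 40.

40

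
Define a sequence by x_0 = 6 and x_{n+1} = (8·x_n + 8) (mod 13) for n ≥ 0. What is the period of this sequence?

We have x_0 = 6,  x_1 = 4,  x_2 = 1,  x_3 = 3,  x_4 = 6.
The sequence repeats with period 4.

4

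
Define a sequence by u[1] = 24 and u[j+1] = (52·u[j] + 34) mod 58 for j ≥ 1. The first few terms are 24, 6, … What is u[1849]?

24

u[1] = 24,  u[2] = 6,  u[3] = 56,  u[4] = 46,  u[5] = 48,  u[6] = 36,  u[7] = 50,  u[8] = 24.
The sequence repeats with period 7.
(1849 - 1) mod 7 = 0, so u[1849] = u[1] = 24.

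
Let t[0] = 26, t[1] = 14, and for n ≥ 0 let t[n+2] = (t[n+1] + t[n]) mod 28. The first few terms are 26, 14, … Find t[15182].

24

Listing terms: t[0] = 26, t[1] = 14, t[2] = 12, t[3] = 26, t[4] = 10, t[5] = 8, t[6] = 18, t[7] = 26, t[8] = 16, t[9] = 14, t[10] = 2, t[11] = 16, t[12] = 18, t[13] = 6, t[14] = 24, t[15] = 2, t[16] = 26, t[17] = 0, t[18] = 26, t[19] = 26, t[20] = 24, t[21] = 22, t[22] = 18, t[23] = 12, t[24] = 2, t[25] = 14, t[26] = 16, t[27] = 2, t[28] = 18, t[29] = 20, t[30] = 10, t[31] = 2, t[32] = 12, t[33] = 14, t[34] = 26, t[35] = 12, t[36] = 10, t[37] = 22, t[38] = 4, t[39] = 26, t[40] = 2, t[41] = 0, t[42] = 2, t[43] = 2, t[44] = 4, t[45] = 6, t[46] = 10, t[47] = 16, t[48] = 26, t[49] = 14.
The sequence repeats with period 48.
(15182 - 0) mod 48 = 14, so t[15182] = t[14] = 24.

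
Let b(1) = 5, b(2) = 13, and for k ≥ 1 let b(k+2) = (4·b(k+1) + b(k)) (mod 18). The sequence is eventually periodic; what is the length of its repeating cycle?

We have b(1) = 5; b(2) = 13; b(3) = 3; b(4) = 7; b(5) = 13; b(6) = 5; b(7) = 15; b(8) = 11; b(9) = 5; b(10) = 13.
The sequence repeats with period 8.

8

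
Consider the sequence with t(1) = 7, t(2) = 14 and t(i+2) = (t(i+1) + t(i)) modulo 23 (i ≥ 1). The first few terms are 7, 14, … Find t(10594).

Listing terms: t(1) = 7, t(2) = 14, t(3) = 21, t(4) = 12, t(5) = 10, t(6) = 22, t(7) = 9, t(8) = 8, t(9) = 17, t(10) = 2, t(11) = 19, t(12) = 21, t(13) = 17, t(14) = 15, t(15) = 9, t(16) = 1, t(17) = 10, t(18) = 11, t(19) = 21, t(20) = 9, t(21) = 7, t(22) = 16, t(23) = 0, t(24) = 16, t(25) = 16, t(26) = 9, t(27) = 2, t(28) = 11, t(29) = 13, t(30) = 1, t(31) = 14, t(32) = 15, t(33) = 6, t(34) = 21, t(35) = 4, t(36) = 2, t(37) = 6, t(38) = 8, t(39) = 14, t(40) = 22, t(41) = 13, t(42) = 12, t(43) = 2, t(44) = 14, t(45) = 16, t(46) = 7, t(47) = 0, t(48) = 7, t(49) = 7, t(50) = 14.
Since (t(49), t(50)) = (t(1), t(2)) = (7, 14) (two consecutive terms determine the rest), the sequence is periodic with period 48.
So t(10594) = t(1 + ((10594-1) mod 48)) = t(34) = 21.

21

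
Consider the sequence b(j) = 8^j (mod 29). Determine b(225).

Computing terms: b(0) = 1, b(1) = 8, b(2) = 6, b(3) = 19, b(4) = 7, b(5) = 27, b(6) = 13, b(7) = 17, b(8) = 20, b(9) = 15, b(10) = 4, b(11) = 3, b(12) = 24, b(13) = 18, b(14) = 28, b(15) = 21, b(16) = 23, b(17) = 10, b(18) = 22, b(19) = 2, b(20) = 16, b(21) = 12, b(22) = 9, b(23) = 14, b(24) = 25, b(25) = 26, b(26) = 5, b(27) = 11, b(28) = 1.
The sequence repeats with period 28.
(225 - 0) mod 28 = 1, so b(225) = b(1) = 8.

8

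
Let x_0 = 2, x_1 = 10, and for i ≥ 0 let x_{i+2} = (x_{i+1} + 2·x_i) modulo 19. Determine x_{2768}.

Listing terms: x_0 = 2; x_1 = 10; x_2 = 14; x_3 = 15; x_4 = 5; x_5 = 16; x_6 = 7; x_7 = 1; x_8 = 15; x_9 = 17; x_{10} = 9; x_{11} = 5; x_{12} = 4; x_{13} = 14; x_{14} = 3; x_{15} = 12; x_{16} = 18; x_{17} = 4; x_{18} = 2; x_{19} = 10.
The sequence repeats with period 18.
(2768 - 0) mod 18 = 14, so x_{2768} = x_{14} = 3.

3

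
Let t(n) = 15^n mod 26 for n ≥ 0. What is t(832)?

We have t(0) = 1,  t(1) = 15,  t(2) = 17,  t(3) = 21,  t(4) = 3,  t(5) = 19,  t(6) = 25,  t(7) = 11,  t(8) = 9,  t(9) = 5,  t(10) = 23,  t(11) = 7,  t(12) = 1.
Since t(12) = t(0) = 1, the sequence is periodic with period 12.
(832 - 0) mod 12 = 4, so t(832) = t(4) = 3.

3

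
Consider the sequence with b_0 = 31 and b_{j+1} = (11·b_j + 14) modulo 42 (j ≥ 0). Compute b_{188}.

13

b_0 = 31,  b_1 = 19,  b_2 = 13,  b_3 = 31.
Since b_3 = b_0 = 31, the sequence is periodic with period 3.
(188 - 0) mod 3 = 2, so b_{188} = b_2 = 13.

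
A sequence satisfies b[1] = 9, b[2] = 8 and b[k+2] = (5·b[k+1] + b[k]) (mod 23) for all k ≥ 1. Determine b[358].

15

We have b[1] = 9,  b[2] = 8,  b[3] = 3,  b[4] = 0,  b[5] = 3,  b[6] = 15,  b[7] = 9,  b[8] = 14,  b[9] = 10,  b[10] = 18,  b[11] = 8,  b[12] = 12,  b[13] = 22,  b[14] = 7,  b[15] = 11,  b[16] = 16,  b[17] = 22,  b[18] = 11,  b[19] = 8,  b[20] = 5,  b[21] = 10,  b[22] = 9,  b[23] = 9,  b[24] = 8.
The sequence repeats with period 22.
So b[358] = b[1 + ((358-1) mod 22)] = b[6] = 15.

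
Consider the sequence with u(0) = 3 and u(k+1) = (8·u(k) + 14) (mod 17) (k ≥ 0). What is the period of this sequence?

We have u(0) = 3; u(1) = 4; u(2) = 12; u(3) = 8; u(4) = 10; u(5) = 9; u(6) = 1; u(7) = 5; u(8) = 3.
The sequence repeats with period 8.

8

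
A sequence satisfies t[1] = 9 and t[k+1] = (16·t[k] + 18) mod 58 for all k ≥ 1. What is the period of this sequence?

Computing terms: t[1] = 9, t[2] = 46, t[3] = 0, t[4] = 18, t[5] = 16, t[6] = 42, t[7] = 52, t[8] = 38, t[9] = 46.
Since t[9] = t[2] = 46, the sequence is eventually periodic: after a pre-period of length 1 it cycles with period 7.

7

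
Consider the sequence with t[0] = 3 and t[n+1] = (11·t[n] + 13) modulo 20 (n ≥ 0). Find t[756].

11

We have t[0] = 3,  t[1] = 6,  t[2] = 19,  t[3] = 2,  t[4] = 15,  t[5] = 18,  t[6] = 11,  t[7] = 14,  t[8] = 7,  t[9] = 10,  t[10] = 3.
The sequence repeats with period 10.
So t[756] = t[0 + ((756-0) mod 10)] = t[6] = 11.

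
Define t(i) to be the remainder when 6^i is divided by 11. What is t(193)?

7

We have t(0) = 1, t(1) = 6, t(2) = 3, t(3) = 7, t(4) = 9, t(5) = 10, t(6) = 5, t(7) = 8, t(8) = 4, t(9) = 2, t(10) = 1.
Since t(10) = t(0) = 1, the sequence is periodic with period 10.
So t(193) = t(0 + ((193-0) mod 10)) = t(3) = 7.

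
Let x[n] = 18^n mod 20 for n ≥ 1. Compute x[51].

We have x[1] = 18,  x[2] = 4,  x[3] = 12,  x[4] = 16,  x[5] = 8,  x[6] = 4.
Since x[6] = x[2] = 4, the sequence is eventually periodic: after a pre-period of length 1 it cycles with period 4.
For n ≥ 2, x[n] depends only on (n - 2) mod 4. (51 - 2) mod 4 = 1, so x[51] = x[3] = 12.

12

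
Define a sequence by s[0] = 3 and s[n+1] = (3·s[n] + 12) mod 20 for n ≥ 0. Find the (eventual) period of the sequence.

Listing terms: s[0] = 3, s[1] = 1, s[2] = 15, s[3] = 17, s[4] = 3.
The sequence repeats with period 4.

4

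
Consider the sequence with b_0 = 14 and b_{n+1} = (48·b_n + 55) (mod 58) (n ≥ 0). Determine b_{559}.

7

We have b_0 = 14,  b_1 = 31,  b_2 = 35,  b_3 = 53,  b_4 = 47,  b_5 = 49,  b_6 = 29,  b_7 = 55,  b_8 = 27,  b_9 = 17,  b_{10} = 1,  b_{11} = 45,  b_{12} = 11,  b_{13} = 3,  b_{14} = 25,  b_{15} = 37,  b_{16} = 33,  b_{17} = 15,  b_{18} = 21,  b_{19} = 19,  b_{20} = 39,  b_{21} = 13,  b_{22} = 41,  b_{23} = 51,  b_{24} = 9,  b_{25} = 23,  b_{26} = 57,  b_{27} = 7,  b_{28} = 43,  b_{29} = 31.
Since b_{29} = b_1 = 31, the sequence is eventually periodic: after a pre-period of length 1 it cycles with period 28.
For n ≥ 1, b_n depends only on (n - 1) mod 28. (559 - 1) mod 28 = 26, so b_{559} = b_{27} = 7.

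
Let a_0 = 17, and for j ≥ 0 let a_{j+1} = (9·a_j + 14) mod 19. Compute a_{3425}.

Computing terms: a_0 = 17,  a_1 = 15,  a_2 = 16,  a_3 = 6,  a_4 = 11,  a_5 = 18,  a_6 = 5,  a_7 = 2,  a_8 = 13,  a_9 = 17.
Since a_9 = a_0 = 17, the sequence is periodic with period 9.
(3425 - 0) mod 9 = 5, so a_{3425} = a_5 = 18.

18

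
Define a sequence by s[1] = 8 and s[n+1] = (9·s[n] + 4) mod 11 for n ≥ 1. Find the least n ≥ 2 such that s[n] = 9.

s[1] = 8,  s[2] = 10,  s[3] = 6,  s[4] = 3,  s[5] = 9,  s[6] = 8.
Since s[6] = s[1] = 8, the sequence is periodic with period 5.
The value 9 first appears (with n ≥ 2) at s[5].

5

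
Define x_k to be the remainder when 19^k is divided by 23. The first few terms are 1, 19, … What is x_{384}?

Listing terms: x_0 = 1,  x_1 = 19,  x_2 = 16,  x_3 = 5,  x_4 = 3,  x_5 = 11,  x_6 = 2,  x_7 = 15,  x_8 = 9,  x_9 = 10,  x_{10} = 6,  x_{11} = 22,  x_{12} = 4,  x_{13} = 7,  x_{14} = 18,  x_{15} = 20,  x_{16} = 12,  x_{17} = 21,  x_{18} = 8,  x_{19} = 14,  x_{20} = 13,  x_{21} = 17,  x_{22} = 1.
The sequence repeats with period 22.
(384 - 0) mod 22 = 10, so x_{384} = x_{10} = 6.

6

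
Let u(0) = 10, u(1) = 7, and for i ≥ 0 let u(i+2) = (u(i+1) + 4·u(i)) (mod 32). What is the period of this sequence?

u(0) = 10; u(1) = 7; u(2) = 15; u(3) = 11; u(4) = 7; u(5) = 19; u(6) = 15; u(7) = 27; u(8) = 23; u(9) = 3; u(10) = 31; u(11) = 11; u(12) = 7.
Since (u(11), u(12)) = (u(3), u(4)) = (11, 7) (two consecutive terms determine the rest), the sequence is eventually periodic: after a pre-period of length 3 it cycles with period 8.

8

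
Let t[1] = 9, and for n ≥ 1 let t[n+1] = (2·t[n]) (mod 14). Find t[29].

Listing terms: t[1] = 9,  t[2] = 4,  t[3] = 8,  t[4] = 2,  t[5] = 4.
Since t[5] = t[2] = 4, the sequence is eventually periodic: after a pre-period of length 1 it cycles with period 3.
For n ≥ 2, t[n] depends only on (n - 2) mod 3. (29 - 2) mod 3 = 0, so t[29] = t[2] = 4.

4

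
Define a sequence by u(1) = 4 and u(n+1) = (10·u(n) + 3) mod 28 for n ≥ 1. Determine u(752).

1

Computing terms: u(1) = 4; u(2) = 15; u(3) = 13; u(4) = 21; u(5) = 17; u(6) = 5; u(7) = 25; u(8) = 1; u(9) = 13.
Since u(9) = u(3) = 13, the sequence is eventually periodic: after a pre-period of length 2 it cycles with period 6.
For n ≥ 3, u(n) depends only on (n - 3) mod 6. (752 - 3) mod 6 = 5, so u(752) = u(8) = 1.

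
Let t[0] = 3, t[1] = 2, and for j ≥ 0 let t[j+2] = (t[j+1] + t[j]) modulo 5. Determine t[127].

0

Computing terms: t[0] = 3, t[1] = 2, t[2] = 0, t[3] = 2, t[4] = 2, t[5] = 4, t[6] = 1, t[7] = 0, t[8] = 1, t[9] = 1, t[10] = 2, t[11] = 3, t[12] = 0, t[13] = 3, t[14] = 3, t[15] = 1, t[16] = 4, t[17] = 0, t[18] = 4, t[19] = 4, t[20] = 3, t[21] = 2.
Since (t[20], t[21]) = (t[0], t[1]) = (3, 2) (two consecutive terms determine the rest), the sequence is periodic with period 20.
(127 - 0) mod 20 = 7, so t[127] = t[7] = 0.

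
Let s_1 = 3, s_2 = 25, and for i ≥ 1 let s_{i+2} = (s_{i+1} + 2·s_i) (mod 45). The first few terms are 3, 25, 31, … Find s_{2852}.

We have s_1 = 3, s_2 = 25, s_3 = 31, s_4 = 36, s_5 = 8, s_6 = 35, s_7 = 6, s_8 = 31, s_9 = 43, s_{10} = 15, s_{11} = 11, s_{12} = 41, s_{13} = 18, s_{14} = 10, s_{15} = 1, s_{16} = 21, s_{17} = 23, s_{18} = 20, s_{19} = 21, s_{20} = 16, s_{21} = 13, s_{22} = 0, s_{23} = 26, s_{24} = 26, s_{25} = 33, s_{26} = 40, s_{27} = 16, s_{28} = 6, s_{29} = 38, s_{30} = 5, s_{31} = 36, s_{32} = 1, s_{33} = 28, s_{34} = 30, s_{35} = 41, s_{36} = 11, s_{37} = 3, s_{38} = 25.
Since (s_{37}, s_{38}) = (s_1, s_2) = (3, 25) (two consecutive terms determine the rest), the sequence is periodic with period 36.
(2852 - 1) mod 36 = 7, so s_{2852} = s_8 = 31.

31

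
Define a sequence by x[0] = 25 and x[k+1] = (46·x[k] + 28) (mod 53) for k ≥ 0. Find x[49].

Computing terms: x[0] = 25, x[1] = 12, x[2] = 50, x[3] = 49, x[4] = 3, x[5] = 7, x[6] = 32, x[7] = 16, x[8] = 22, x[9] = 33, x[10] = 9, x[11] = 18, x[12] = 8, x[13] = 25.
The sequence repeats with period 13.
(49 - 0) mod 13 = 10, so x[49] = x[10] = 9.

9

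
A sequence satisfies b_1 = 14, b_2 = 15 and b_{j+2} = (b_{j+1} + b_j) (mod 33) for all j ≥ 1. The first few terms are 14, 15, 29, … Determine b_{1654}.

0

Listing terms: b_1 = 14; b_2 = 15; b_3 = 29; b_4 = 11; b_5 = 7; b_6 = 18; b_7 = 25; b_8 = 10; b_9 = 2; b_{10} = 12; b_{11} = 14; b_{12} = 26; b_{13} = 7; b_{14} = 0; b_{15} = 7; b_{16} = 7; b_{17} = 14; b_{18} = 21; b_{19} = 2; b_{20} = 23; b_{21} = 25; b_{22} = 15; b_{23} = 7; b_{24} = 22; b_{25} = 29; b_{26} = 18; b_{27} = 14; b_{28} = 32; b_{29} = 13; b_{30} = 12; b_{31} = 25; b_{32} = 4; b_{33} = 29; b_{34} = 0; b_{35} = 29; b_{36} = 29; b_{37} = 25; b_{38} = 21; b_{39} = 13; b_{40} = 1; b_{41} = 14; b_{42} = 15.
The sequence repeats with period 40.
(1654 - 1) mod 40 = 13, so b_{1654} = b_{14} = 0.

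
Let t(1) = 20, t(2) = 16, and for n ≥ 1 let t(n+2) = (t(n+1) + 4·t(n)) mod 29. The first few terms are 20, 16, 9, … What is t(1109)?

t(1) = 20,  t(2) = 16,  t(3) = 9,  t(4) = 15,  t(5) = 22,  t(6) = 24,  t(7) = 25,  t(8) = 5,  t(9) = 18,  t(10) = 9,  t(11) = 23,  t(12) = 1,  t(13) = 6,  t(14) = 10,  t(15) = 5,  t(16) = 16,  t(17) = 7,  t(18) = 13,  t(19) = 12,  t(20) = 6,  t(21) = 25,  t(22) = 20,  t(23) = 4,  t(24) = 26,  t(25) = 13,  t(26) = 1,  t(27) = 24,  t(28) = 28,  t(29) = 8,  t(30) = 4,  t(31) = 7,  t(32) = 23,  t(33) = 22,  t(34) = 27,  t(35) = 28,  t(36) = 20,  t(37) = 16.
The sequence repeats with period 35.
So t(1109) = t(1 + ((1109-1) mod 35)) = t(24) = 26.

26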